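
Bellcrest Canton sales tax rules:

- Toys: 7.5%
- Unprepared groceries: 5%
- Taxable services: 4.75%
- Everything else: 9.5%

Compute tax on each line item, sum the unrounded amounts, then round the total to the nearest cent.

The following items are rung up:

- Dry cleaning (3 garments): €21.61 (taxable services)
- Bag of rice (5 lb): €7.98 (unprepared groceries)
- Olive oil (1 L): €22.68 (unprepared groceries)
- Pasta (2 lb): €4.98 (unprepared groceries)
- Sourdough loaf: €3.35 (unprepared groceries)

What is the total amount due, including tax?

Dry cleaning (3 garments) €21.61: taxable services → 4.75% → €1.026475
Bag of rice (5 lb) €7.98: unprepared groceries → 5% → €0.399
Olive oil (1 L) €22.68: unprepared groceries → 5% → €1.134
Pasta (2 lb) €4.98: unprepared groceries → 5% → €0.249
Sourdough loaf €3.35: unprepared groceries → 5% → €0.1675
Subtotal = €60.60; unrounded tax = €2.975975 → €2.98; total due = €63.58

€63.58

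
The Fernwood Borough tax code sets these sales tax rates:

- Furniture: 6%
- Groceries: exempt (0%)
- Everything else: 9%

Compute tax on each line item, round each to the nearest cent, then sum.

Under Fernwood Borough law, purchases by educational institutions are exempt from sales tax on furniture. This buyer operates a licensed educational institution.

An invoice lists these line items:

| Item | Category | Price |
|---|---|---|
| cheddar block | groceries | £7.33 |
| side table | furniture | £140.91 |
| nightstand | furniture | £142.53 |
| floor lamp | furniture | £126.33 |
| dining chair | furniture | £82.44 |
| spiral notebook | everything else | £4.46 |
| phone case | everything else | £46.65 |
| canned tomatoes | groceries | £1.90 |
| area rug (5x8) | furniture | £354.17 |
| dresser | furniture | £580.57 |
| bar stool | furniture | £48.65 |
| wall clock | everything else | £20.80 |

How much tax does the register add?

Cheddar block £7.33: groceries → 0% → £0.00
Side table £140.91: furniture, buyer-exempt → 0% → £0.00
Nightstand £142.53: furniture, buyer-exempt → 0% → £0.00
Floor lamp £126.33: furniture, buyer-exempt → 0% → £0.00
Dining chair £82.44: furniture, buyer-exempt → 0% → £0.00
Spiral notebook £4.46: everything else → 9% → £0.40
Phone case £46.65: everything else → 9% → £4.20
Canned tomatoes £1.90: groceries → 0% → £0.00
Area rug (5x8) £354.17: furniture, buyer-exempt → 0% → £0.00
Dresser £580.57: furniture, buyer-exempt → 0% → £0.00
Bar stool £48.65: furniture, buyer-exempt → 0% → £0.00
Wall clock £20.80: everything else → 9% → £1.87
Total tax = £0.40 + £4.20 + £1.87 = £6.47

£6.47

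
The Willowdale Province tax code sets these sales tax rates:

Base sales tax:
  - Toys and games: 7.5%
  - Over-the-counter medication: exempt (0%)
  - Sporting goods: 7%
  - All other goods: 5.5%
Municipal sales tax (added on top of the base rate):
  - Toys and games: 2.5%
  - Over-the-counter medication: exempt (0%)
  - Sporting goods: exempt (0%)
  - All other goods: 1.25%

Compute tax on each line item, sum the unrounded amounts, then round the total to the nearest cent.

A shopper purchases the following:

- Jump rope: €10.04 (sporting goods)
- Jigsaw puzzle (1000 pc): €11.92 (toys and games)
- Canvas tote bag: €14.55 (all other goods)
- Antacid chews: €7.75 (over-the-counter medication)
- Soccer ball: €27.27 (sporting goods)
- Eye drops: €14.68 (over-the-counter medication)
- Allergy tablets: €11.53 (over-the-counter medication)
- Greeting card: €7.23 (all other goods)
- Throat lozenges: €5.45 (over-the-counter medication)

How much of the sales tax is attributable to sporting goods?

€2.61

Jump rope €10.04: sporting goods → 7% + 0% municipal = 7% → €0.7028
Soccer ball €27.27: sporting goods → 7% + 0% municipal = 7% → €1.9089
Tax on sporting goods: unrounded sum = €2.6117 → €2.61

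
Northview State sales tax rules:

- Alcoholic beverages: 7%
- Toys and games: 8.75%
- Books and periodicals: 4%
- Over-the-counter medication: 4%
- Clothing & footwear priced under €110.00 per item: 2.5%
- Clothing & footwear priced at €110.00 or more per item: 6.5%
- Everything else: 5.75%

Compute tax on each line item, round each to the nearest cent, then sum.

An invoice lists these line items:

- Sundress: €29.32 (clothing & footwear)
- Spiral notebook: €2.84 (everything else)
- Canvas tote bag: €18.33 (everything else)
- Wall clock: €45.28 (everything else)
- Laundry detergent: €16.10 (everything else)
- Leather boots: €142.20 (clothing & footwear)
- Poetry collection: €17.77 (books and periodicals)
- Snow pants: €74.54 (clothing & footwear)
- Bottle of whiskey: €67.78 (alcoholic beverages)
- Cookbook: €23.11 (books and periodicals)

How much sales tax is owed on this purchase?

Sundress €29.32: clothing & footwear, under €110.00 → 2.5% → €0.73
Spiral notebook €2.84: everything else → 5.75% → €0.16
Canvas tote bag €18.33: everything else → 5.75% → €1.05
Wall clock €45.28: everything else → 5.75% → €2.60
Laundry detergent €16.10: everything else → 5.75% → €0.93
Leather boots €142.20: clothing & footwear, €110.00 or more → 6.5% → €9.24
Poetry collection €17.77: books and periodicals → 4% → €0.71
Snow pants €74.54: clothing & footwear, under €110.00 → 2.5% → €1.86
Bottle of whiskey €67.78: alcoholic beverages → 7% → €4.74
Cookbook €23.11: books and periodicals → 4% → €0.92
Total tax = €0.73 + €0.16 + €1.05 + €2.60 + €0.93 + €9.24 + €0.71 + €1.86 + €4.74 + €0.92 = €22.94

€22.94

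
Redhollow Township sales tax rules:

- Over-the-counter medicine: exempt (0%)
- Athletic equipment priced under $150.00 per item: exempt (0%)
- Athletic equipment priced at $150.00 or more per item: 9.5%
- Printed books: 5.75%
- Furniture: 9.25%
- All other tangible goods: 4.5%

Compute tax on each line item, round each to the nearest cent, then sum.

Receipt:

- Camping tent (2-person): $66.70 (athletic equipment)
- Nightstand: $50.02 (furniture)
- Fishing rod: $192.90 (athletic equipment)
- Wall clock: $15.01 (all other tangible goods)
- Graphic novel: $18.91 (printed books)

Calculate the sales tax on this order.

$24.73

Camping tent (2-person) $66.70: athletic equipment, under $150.00 → 0% → $0.00
Nightstand $50.02: furniture → 9.25% → $4.63
Fishing rod $192.90: athletic equipment, $150.00 or more → 9.5% → $18.33
Wall clock $15.01: all other tangible goods → 4.5% → $0.68
Graphic novel $18.91: printed books → 5.75% → $1.09
Total tax = $4.63 + $18.33 + $0.68 + $1.09 = $24.73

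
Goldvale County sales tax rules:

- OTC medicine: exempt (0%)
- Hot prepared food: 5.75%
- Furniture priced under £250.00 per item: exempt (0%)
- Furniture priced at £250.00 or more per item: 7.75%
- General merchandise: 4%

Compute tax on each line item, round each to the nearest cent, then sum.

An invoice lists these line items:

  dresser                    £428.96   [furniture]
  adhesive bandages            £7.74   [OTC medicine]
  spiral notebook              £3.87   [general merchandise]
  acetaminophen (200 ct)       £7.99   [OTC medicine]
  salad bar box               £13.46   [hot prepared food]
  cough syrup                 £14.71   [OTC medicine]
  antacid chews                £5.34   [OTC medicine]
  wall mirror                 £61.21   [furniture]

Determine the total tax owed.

£34.16

Dresser £428.96: furniture, £250.00 or more → 7.75% → £33.24
Adhesive bandages £7.74: OTC medicine → 0% → £0.00
Spiral notebook £3.87: general merchandise → 4% → £0.15
Acetaminophen (200 ct) £7.99: OTC medicine → 0% → £0.00
Salad bar box £13.46: hot prepared food → 5.75% → £0.77
Cough syrup £14.71: OTC medicine → 0% → £0.00
Antacid chews £5.34: OTC medicine → 0% → £0.00
Wall mirror £61.21: furniture, under £250.00 → 0% → £0.00
Total tax = £33.24 + £0.15 + £0.77 = £34.16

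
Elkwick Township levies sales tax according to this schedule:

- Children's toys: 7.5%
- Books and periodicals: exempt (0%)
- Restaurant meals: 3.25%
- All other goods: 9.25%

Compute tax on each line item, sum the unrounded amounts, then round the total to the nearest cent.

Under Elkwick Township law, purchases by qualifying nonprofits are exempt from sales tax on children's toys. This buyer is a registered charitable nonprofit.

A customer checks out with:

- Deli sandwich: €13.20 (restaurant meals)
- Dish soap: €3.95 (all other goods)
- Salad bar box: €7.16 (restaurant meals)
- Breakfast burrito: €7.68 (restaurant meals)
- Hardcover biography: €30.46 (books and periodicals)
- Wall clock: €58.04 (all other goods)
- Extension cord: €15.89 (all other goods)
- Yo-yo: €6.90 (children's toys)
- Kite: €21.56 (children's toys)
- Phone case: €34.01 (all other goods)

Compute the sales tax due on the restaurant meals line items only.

Deli sandwich €13.20: restaurant meals → 3.25% → €0.429
Salad bar box €7.16: restaurant meals → 3.25% → €0.2327
Breakfast burrito €7.68: restaurant meals → 3.25% → €0.2496
Tax on restaurant meals: unrounded sum = €0.9113 → €0.91

€0.91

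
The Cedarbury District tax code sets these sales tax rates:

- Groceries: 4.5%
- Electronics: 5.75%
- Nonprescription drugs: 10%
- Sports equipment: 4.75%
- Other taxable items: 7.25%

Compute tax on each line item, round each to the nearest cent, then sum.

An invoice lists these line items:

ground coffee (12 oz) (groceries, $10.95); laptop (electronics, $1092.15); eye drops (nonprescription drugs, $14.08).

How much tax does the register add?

Ground coffee (12 oz) $10.95: groceries → 4.5% → $0.49
Laptop $1092.15: electronics → 5.75% → $62.80
Eye drops $14.08: nonprescription drugs → 10% → $1.41
Total tax = $0.49 + $62.80 + $1.41 = $64.70

$64.70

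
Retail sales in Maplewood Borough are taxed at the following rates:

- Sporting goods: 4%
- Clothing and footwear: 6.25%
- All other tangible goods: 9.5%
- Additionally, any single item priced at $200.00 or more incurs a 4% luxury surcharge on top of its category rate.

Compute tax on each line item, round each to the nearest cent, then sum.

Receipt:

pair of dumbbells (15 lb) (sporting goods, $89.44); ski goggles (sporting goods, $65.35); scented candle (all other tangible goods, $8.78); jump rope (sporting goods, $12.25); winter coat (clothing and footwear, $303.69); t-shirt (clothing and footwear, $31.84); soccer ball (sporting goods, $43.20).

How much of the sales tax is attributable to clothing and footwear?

Winter coat $303.69: clothing and footwear → 6.25% + 4% surcharge = 10.25% → $31.13
T-shirt $31.84: clothing and footwear → 6.25% → $1.99
Tax on clothing and footwear = $31.13 + $1.99 = $33.12

$33.12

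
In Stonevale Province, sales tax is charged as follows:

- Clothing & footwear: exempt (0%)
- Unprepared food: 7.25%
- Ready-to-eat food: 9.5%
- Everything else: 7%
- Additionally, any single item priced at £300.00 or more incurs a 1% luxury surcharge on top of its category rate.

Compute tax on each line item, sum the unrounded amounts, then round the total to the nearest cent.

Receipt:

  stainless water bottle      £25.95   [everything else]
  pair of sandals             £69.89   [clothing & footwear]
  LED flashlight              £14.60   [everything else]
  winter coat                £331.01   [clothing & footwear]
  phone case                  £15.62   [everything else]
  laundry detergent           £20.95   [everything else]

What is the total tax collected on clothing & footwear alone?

Pair of sandals £69.89: clothing & footwear → 0% → £0.00
Winter coat £331.01: clothing & footwear → 0% + 1% surcharge = 1% → £3.3101
Tax on clothing & footwear: unrounded sum = £3.3101 → £3.31

£3.31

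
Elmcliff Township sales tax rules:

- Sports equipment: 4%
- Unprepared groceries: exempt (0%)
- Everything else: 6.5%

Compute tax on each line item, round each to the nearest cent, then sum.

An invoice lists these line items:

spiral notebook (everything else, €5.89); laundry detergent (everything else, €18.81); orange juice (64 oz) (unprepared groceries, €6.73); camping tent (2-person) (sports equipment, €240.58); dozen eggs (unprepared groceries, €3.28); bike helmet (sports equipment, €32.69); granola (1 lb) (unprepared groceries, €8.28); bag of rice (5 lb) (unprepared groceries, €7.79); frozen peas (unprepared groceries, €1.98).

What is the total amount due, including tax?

€338.56

Spiral notebook €5.89: everything else → 6.5% → €0.38
Laundry detergent €18.81: everything else → 6.5% → €1.22
Orange juice (64 oz) €6.73: unprepared groceries → 0% → €0.00
Camping tent (2-person) €240.58: sports equipment → 4% → €9.62
Dozen eggs €3.28: unprepared groceries → 0% → €0.00
Bike helmet €32.69: sports equipment → 4% → €1.31
Granola (1 lb) €8.28: unprepared groceries → 0% → €0.00
Bag of rice (5 lb) €7.79: unprepared groceries → 0% → €0.00
Frozen peas €1.98: unprepared groceries → 0% → €0.00
Subtotal = €326.03; tax = €12.53; total due = €338.56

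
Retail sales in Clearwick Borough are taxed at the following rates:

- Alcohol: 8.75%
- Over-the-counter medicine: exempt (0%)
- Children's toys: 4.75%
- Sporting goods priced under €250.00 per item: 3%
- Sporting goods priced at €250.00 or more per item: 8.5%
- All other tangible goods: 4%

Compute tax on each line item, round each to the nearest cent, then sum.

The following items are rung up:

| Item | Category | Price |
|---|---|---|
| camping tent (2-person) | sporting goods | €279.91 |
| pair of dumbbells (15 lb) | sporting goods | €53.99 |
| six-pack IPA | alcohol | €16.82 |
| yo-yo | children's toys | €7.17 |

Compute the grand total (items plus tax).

€385.11

Camping tent (2-person) €279.91: sporting goods, €250.00 or more → 8.5% → €23.79
Pair of dumbbells (15 lb) €53.99: sporting goods, under €250.00 → 3% → €1.62
Six-pack IPA €16.82: alcohol → 8.75% → €1.47
Yo-yo €7.17: children's toys → 4.75% → €0.34
Subtotal = €357.89; tax = €27.22; total due = €385.11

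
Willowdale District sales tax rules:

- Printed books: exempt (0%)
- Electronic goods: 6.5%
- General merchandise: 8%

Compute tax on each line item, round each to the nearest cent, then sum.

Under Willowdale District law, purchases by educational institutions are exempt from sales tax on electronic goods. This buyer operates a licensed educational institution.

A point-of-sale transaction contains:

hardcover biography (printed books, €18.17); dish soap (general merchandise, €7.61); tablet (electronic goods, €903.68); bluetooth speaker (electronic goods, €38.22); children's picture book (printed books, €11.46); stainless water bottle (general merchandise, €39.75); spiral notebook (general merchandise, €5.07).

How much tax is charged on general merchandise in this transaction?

€4.20

Dish soap €7.61: general merchandise → 8% → €0.61
Stainless water bottle €39.75: general merchandise → 8% → €3.18
Spiral notebook €5.07: general merchandise → 8% → €0.41
Tax on general merchandise = €0.61 + €3.18 + €0.41 = €4.20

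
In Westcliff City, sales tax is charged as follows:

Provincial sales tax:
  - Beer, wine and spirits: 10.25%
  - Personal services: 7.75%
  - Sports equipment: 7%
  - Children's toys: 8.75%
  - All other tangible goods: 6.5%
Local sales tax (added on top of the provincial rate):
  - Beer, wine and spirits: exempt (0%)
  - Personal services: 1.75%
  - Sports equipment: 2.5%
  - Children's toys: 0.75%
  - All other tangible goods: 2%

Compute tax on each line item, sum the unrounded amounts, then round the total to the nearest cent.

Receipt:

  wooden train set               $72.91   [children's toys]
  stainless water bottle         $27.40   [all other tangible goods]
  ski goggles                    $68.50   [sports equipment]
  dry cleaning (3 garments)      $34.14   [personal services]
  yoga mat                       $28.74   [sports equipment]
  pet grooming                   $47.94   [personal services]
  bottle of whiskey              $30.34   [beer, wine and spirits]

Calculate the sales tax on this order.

Wooden train set $72.91: children's toys → 8.75% + 0.75% local = 9.5% → $6.92645
Stainless water bottle $27.40: all other tangible goods → 6.5% + 2% local = 8.5% → $2.329
Ski goggles $68.50: sports equipment → 7% + 2.5% local = 9.5% → $6.5075
Dry cleaning (3 garments) $34.14: personal services → 7.75% + 1.75% local = 9.5% → $3.2433
Yoga mat $28.74: sports equipment → 7% + 2.5% local = 9.5% → $2.7303
Pet grooming $47.94: personal services → 7.75% + 1.75% local = 9.5% → $4.5543
Bottle of whiskey $30.34: beer, wine and spirits → 10.25% + 0% local = 10.25% → $3.10985
Unrounded tax sum = $29.4007 → $29.40

$29.40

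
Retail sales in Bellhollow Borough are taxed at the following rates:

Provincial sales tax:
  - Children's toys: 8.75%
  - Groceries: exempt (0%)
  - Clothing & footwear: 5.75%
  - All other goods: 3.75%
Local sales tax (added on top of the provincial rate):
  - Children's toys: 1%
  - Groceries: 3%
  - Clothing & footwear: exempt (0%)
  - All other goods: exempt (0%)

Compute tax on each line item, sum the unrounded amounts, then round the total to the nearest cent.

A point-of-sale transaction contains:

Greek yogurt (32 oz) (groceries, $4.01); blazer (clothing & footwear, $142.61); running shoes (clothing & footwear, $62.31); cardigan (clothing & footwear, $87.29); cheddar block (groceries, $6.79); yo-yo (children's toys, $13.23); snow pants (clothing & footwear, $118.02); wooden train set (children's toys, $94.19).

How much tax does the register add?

$34.39

Greek yogurt (32 oz) $4.01: groceries → 0% + 3% local = 3% → $0.1203
Blazer $142.61: clothing & footwear → 5.75% + 0% local = 5.75% → $8.200075
Running shoes $62.31: clothing & footwear → 5.75% + 0% local = 5.75% → $3.582825
Cardigan $87.29: clothing & footwear → 5.75% + 0% local = 5.75% → $5.019175
Cheddar block $6.79: groceries → 0% + 3% local = 3% → $0.2037
Yo-yo $13.23: children's toys → 8.75% + 1% local = 9.75% → $1.289925
Snow pants $118.02: clothing & footwear → 5.75% + 0% local = 5.75% → $6.78615
Wooden train set $94.19: children's toys → 8.75% + 1% local = 9.75% → $9.183525
Unrounded tax sum = $34.385675 → $34.39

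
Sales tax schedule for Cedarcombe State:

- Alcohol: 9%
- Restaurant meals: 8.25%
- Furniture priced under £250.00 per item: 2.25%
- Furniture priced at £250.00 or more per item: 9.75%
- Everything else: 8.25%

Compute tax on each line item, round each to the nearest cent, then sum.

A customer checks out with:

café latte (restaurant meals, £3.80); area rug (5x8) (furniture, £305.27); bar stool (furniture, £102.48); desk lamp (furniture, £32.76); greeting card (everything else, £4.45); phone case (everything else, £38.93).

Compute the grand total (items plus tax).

Café latte £3.80: restaurant meals → 8.25% → £0.31
Area rug (5x8) £305.27: furniture, £250.00 or more → 9.75% → £29.76
Bar stool £102.48: furniture, under £250.00 → 2.25% → £2.31
Desk lamp £32.76: furniture, under £250.00 → 2.25% → £0.74
Greeting card £4.45: everything else → 8.25% → £0.37
Phone case £38.93: everything else → 8.25% → £3.21
Subtotal = £487.69; tax = £36.70; total due = £524.39

£524.39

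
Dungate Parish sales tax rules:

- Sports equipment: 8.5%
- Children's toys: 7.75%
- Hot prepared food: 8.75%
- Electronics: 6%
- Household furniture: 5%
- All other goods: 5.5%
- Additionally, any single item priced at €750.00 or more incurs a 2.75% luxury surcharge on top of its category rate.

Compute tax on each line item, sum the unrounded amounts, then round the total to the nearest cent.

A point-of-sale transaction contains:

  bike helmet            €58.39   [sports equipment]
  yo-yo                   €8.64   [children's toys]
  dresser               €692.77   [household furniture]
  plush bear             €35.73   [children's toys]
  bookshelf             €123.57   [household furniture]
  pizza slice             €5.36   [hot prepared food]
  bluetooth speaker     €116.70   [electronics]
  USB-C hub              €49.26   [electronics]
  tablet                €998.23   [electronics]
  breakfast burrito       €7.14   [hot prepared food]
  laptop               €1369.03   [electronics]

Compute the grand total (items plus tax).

€3732.23

Bike helmet €58.39: sports equipment → 8.5% → €4.96315
Yo-yo €8.64: children's toys → 7.75% → €0.6696
Dresser €692.77: household furniture → 5% → €34.6385
Plush bear €35.73: children's toys → 7.75% → €2.769075
Bookshelf €123.57: household furniture → 5% → €6.1785
Pizza slice €5.36: hot prepared food → 8.75% → €0.469
Bluetooth speaker €116.70: electronics → 6% → €7.002
USB-C hub €49.26: electronics → 6% → €2.9556
Tablet €998.23: electronics → 6% + 2.75% surcharge = 8.75% → €87.345125
Breakfast burrito €7.14: hot prepared food → 8.75% → €0.62475
Laptop €1369.03: electronics → 6% + 2.75% surcharge = 8.75% → €119.790125
Subtotal = €3464.82; unrounded tax = €267.405425 → €267.41; total due = €3732.23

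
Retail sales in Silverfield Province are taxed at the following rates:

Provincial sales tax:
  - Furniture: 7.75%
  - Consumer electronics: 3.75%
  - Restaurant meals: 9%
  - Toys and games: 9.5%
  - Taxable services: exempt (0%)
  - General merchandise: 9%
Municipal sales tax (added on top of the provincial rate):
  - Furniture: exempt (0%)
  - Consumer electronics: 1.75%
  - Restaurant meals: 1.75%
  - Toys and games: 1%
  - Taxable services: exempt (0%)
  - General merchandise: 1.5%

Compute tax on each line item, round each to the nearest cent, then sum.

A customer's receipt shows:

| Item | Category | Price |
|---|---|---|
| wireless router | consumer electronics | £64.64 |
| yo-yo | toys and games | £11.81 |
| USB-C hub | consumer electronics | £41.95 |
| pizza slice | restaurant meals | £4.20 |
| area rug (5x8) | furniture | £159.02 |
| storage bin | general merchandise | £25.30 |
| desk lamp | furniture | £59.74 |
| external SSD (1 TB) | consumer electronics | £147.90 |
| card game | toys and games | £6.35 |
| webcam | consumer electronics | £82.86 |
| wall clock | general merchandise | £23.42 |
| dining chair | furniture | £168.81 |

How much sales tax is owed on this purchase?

Wireless router £64.64: consumer electronics → 3.75% + 1.75% municipal = 5.5% → £3.56
Yo-yo £11.81: toys and games → 9.5% + 1% municipal = 10.5% → £1.24
USB-C hub £41.95: consumer electronics → 3.75% + 1.75% municipal = 5.5% → £2.31
Pizza slice £4.20: restaurant meals → 9% + 1.75% municipal = 10.75% → £0.45
Area rug (5x8) £159.02: furniture → 7.75% + 0% municipal = 7.75% → £12.32
Storage bin £25.30: general merchandise → 9% + 1.5% municipal = 10.5% → £2.66
Desk lamp £59.74: furniture → 7.75% + 0% municipal = 7.75% → £4.63
External SSD (1 TB) £147.90: consumer electronics → 3.75% + 1.75% municipal = 5.5% → £8.13
Card game £6.35: toys and games → 9.5% + 1% municipal = 10.5% → £0.67
Webcam £82.86: consumer electronics → 3.75% + 1.75% municipal = 5.5% → £4.56
Wall clock £23.42: general merchandise → 9% + 1.5% municipal = 10.5% → £2.46
Dining chair £168.81: furniture → 7.75% + 0% municipal = 7.75% → £13.08
Total tax = £3.56 + £1.24 + £2.31 + £0.45 + £12.32 + £2.66 + £4.63 + £8.13 + £0.67 + £4.56 + £2.46 + £13.08 = £56.07

£56.07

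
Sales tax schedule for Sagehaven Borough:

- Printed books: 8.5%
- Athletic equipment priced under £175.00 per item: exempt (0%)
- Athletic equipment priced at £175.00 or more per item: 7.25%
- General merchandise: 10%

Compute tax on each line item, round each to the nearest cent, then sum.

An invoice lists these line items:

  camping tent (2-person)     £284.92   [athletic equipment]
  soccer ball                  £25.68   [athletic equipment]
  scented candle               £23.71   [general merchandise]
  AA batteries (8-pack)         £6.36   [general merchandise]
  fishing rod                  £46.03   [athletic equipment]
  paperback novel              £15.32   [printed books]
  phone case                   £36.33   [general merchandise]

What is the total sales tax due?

Camping tent (2-person) £284.92: athletic equipment, £175.00 or more → 7.25% → £20.66
Soccer ball £25.68: athletic equipment, under £175.00 → 0% → £0.00
Scented candle £23.71: general merchandise → 10% → £2.37
AA batteries (8-pack) £6.36: general merchandise → 10% → £0.64
Fishing rod £46.03: athletic equipment, under £175.00 → 0% → £0.00
Paperback novel £15.32: printed books → 8.5% → £1.30
Phone case £36.33: general merchandise → 10% → £3.63
Total tax = £20.66 + £2.37 + £0.64 + £1.30 + £3.63 = £28.60

£28.60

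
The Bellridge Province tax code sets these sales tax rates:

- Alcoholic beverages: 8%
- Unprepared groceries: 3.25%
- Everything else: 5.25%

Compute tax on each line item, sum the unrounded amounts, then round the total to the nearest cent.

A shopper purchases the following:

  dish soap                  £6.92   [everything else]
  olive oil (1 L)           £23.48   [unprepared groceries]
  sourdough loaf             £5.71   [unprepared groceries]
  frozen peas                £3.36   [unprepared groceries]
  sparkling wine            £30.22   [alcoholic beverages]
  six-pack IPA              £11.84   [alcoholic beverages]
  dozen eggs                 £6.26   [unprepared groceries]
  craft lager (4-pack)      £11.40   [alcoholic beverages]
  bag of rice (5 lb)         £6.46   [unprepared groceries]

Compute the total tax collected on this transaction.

Dish soap £6.92: everything else → 5.25% → £0.3633
Olive oil (1 L) £23.48: unprepared groceries → 3.25% → £0.7631
Sourdough loaf £5.71: unprepared groceries → 3.25% → £0.185575
Frozen peas £3.36: unprepared groceries → 3.25% → £0.1092
Sparkling wine £30.22: alcoholic beverages → 8% → £2.4176
Six-pack IPA £11.84: alcoholic beverages → 8% → £0.9472
Dozen eggs £6.26: unprepared groceries → 3.25% → £0.20345
Craft lager (4-pack) £11.40: alcoholic beverages → 8% → £0.912
Bag of rice (5 lb) £6.46: unprepared groceries → 3.25% → £0.20995
Unrounded tax sum = £6.111375 → £6.11

£6.11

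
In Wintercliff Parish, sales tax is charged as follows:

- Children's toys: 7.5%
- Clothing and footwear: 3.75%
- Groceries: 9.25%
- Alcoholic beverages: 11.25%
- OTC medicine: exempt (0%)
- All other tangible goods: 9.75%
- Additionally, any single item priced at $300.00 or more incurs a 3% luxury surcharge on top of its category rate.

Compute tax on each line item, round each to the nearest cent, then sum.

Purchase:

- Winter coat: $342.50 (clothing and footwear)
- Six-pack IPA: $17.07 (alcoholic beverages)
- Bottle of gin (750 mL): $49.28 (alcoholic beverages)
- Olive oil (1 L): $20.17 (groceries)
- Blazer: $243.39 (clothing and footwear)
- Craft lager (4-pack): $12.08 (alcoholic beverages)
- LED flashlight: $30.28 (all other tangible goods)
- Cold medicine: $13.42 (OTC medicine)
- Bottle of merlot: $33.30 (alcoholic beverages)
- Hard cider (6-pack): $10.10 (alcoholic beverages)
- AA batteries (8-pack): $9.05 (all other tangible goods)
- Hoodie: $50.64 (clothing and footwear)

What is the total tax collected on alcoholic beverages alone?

Six-pack IPA $17.07: alcoholic beverages → 11.25% → $1.92
Bottle of gin (750 mL) $49.28: alcoholic beverages → 11.25% → $5.54
Craft lager (4-pack) $12.08: alcoholic beverages → 11.25% → $1.36
Bottle of merlot $33.30: alcoholic beverages → 11.25% → $3.75
Hard cider (6-pack) $10.10: alcoholic beverages → 11.25% → $1.14
Tax on alcoholic beverages = $1.92 + $5.54 + $1.36 + $3.75 + $1.14 = $13.71

$13.71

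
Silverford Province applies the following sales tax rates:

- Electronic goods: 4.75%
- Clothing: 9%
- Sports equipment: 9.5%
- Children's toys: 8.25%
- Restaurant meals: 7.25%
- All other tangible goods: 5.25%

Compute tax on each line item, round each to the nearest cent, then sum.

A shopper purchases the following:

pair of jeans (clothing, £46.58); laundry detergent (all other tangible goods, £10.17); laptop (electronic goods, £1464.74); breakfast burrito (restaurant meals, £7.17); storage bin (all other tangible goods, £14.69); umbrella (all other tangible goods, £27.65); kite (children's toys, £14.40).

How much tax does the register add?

Pair of jeans £46.58: clothing → 9% → £4.19
Laundry detergent £10.17: all other tangible goods → 5.25% → £0.53
Laptop £1464.74: electronic goods → 4.75% → £69.58
Breakfast burrito £7.17: restaurant meals → 7.25% → £0.52
Storage bin £14.69: all other tangible goods → 5.25% → £0.77
Umbrella £27.65: all other tangible goods → 5.25% → £1.45
Kite £14.40: children's toys → 8.25% → £1.19
Total tax = £4.19 + £0.53 + £69.58 + £0.52 + £0.77 + £1.45 + £1.19 = £78.23

£78.23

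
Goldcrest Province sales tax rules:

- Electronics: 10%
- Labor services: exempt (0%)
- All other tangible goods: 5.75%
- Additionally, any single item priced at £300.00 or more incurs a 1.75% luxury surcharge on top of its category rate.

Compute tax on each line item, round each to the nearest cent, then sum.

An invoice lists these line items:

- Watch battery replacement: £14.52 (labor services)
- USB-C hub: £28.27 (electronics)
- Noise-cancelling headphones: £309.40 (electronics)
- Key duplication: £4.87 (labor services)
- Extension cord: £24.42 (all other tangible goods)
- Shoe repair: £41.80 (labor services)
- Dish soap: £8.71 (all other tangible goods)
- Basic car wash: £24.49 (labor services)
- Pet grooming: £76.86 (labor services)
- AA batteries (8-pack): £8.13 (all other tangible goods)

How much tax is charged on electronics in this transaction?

USB-C hub £28.27: electronics → 10% → £2.83
Noise-cancelling headphones £309.40: electronics → 10% + 1.75% surcharge = 11.75% → £36.35
Tax on electronics = £2.83 + £36.35 = £39.18

£39.18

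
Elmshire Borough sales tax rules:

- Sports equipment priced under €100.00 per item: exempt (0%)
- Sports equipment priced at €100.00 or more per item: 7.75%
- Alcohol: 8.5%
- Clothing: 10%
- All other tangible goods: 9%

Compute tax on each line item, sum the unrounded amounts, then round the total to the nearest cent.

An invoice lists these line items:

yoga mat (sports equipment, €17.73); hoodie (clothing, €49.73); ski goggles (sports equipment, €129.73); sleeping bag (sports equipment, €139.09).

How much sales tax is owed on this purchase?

Yoga mat €17.73: sports equipment, under €100.00 → 0% → €0.00
Hoodie €49.73: clothing → 10% → €4.973
Ski goggles €129.73: sports equipment, €100.00 or more → 7.75% → €10.054075
Sleeping bag €139.09: sports equipment, €100.00 or more → 7.75% → €10.779475
Unrounded tax sum = €25.80655 → €25.81

€25.81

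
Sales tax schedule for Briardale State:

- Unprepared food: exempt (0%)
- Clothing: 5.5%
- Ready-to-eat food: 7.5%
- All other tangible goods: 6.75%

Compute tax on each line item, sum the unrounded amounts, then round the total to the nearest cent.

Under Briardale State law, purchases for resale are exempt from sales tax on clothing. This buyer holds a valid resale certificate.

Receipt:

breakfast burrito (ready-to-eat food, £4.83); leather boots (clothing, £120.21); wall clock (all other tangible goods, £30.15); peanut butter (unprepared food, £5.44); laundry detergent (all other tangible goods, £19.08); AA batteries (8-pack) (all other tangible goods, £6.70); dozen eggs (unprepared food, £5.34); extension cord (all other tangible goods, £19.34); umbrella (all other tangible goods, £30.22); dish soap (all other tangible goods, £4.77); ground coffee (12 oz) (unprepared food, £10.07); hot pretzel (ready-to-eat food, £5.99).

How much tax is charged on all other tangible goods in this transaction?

Wall clock £30.15: all other tangible goods → 6.75% → £2.035125
Laundry detergent £19.08: all other tangible goods → 6.75% → £1.2879
AA batteries (8-pack) £6.70: all other tangible goods → 6.75% → £0.45225
Extension cord £19.34: all other tangible goods → 6.75% → £1.30545
Umbrella £30.22: all other tangible goods → 6.75% → £2.03985
Dish soap £4.77: all other tangible goods → 6.75% → £0.321975
Tax on all other tangible goods: unrounded sum = £7.44255 → £7.44

£7.44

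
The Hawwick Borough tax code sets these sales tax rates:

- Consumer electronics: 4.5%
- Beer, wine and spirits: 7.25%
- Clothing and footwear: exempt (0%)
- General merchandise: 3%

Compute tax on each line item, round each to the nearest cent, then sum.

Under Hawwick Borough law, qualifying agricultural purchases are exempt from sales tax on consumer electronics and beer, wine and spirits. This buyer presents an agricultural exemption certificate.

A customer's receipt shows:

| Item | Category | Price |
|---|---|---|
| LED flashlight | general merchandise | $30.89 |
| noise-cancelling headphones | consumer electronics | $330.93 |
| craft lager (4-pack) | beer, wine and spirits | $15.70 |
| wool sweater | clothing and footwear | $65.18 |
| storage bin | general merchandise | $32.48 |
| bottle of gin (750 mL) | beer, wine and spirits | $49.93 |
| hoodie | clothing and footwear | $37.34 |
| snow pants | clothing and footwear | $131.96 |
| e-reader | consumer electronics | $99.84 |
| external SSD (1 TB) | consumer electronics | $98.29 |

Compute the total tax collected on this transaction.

LED flashlight $30.89: general merchandise → 3% → $0.93
Noise-cancelling headphones $330.93: consumer electronics, buyer-exempt → 0% → $0.00
Craft lager (4-pack) $15.70: beer, wine and spirits, buyer-exempt → 0% → $0.00
Wool sweater $65.18: clothing and footwear → 0% → $0.00
Storage bin $32.48: general merchandise → 3% → $0.97
Bottle of gin (750 mL) $49.93: beer, wine and spirits, buyer-exempt → 0% → $0.00
Hoodie $37.34: clothing and footwear → 0% → $0.00
Snow pants $131.96: clothing and footwear → 0% → $0.00
E-reader $99.84: consumer electronics, buyer-exempt → 0% → $0.00
External SSD (1 TB) $98.29: consumer electronics, buyer-exempt → 0% → $0.00
Total tax = $0.93 + $0.97 = $1.90

$1.90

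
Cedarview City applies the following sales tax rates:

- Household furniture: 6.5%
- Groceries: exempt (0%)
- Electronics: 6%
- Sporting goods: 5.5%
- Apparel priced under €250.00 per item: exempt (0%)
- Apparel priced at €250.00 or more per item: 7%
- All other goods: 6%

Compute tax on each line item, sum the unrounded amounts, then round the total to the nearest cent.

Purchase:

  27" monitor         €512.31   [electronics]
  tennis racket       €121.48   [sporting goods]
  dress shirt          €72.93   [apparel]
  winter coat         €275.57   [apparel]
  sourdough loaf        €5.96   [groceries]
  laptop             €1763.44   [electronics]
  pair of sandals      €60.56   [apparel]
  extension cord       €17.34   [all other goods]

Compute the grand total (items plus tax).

27" monitor €512.31: electronics → 6% → €30.7386
Tennis racket €121.48: sporting goods → 5.5% → €6.6814
Dress shirt €72.93: apparel, under €250.00 → 0% → €0.00
Winter coat €275.57: apparel, €250.00 or more → 7% → €19.2899
Sourdough loaf €5.96: groceries → 0% → €0.00
Laptop €1763.44: electronics → 6% → €105.8064
Pair of sandals €60.56: apparel, under €250.00 → 0% → €0.00
Extension cord €17.34: all other goods → 6% → €1.0404
Subtotal = €2829.59; unrounded tax = €163.5567 → €163.56; total due = €2993.15

€2993.15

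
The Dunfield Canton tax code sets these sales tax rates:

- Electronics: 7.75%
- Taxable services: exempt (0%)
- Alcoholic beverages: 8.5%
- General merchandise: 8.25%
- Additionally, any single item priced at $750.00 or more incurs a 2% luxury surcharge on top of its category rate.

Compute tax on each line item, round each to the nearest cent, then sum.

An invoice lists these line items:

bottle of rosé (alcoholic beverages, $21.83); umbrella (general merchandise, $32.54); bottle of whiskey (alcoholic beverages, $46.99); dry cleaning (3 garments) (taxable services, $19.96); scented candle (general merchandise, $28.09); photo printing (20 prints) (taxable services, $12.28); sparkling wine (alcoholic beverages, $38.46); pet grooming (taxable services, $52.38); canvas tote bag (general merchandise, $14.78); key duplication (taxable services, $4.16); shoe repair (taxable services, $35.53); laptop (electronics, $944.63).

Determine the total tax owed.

Bottle of rosé $21.83: alcoholic beverages → 8.5% → $1.86
Umbrella $32.54: general merchandise → 8.25% → $2.68
Bottle of whiskey $46.99: alcoholic beverages → 8.5% → $3.99
Dry cleaning (3 garments) $19.96: taxable services → 0% → $0.00
Scented candle $28.09: general merchandise → 8.25% → $2.32
Photo printing (20 prints) $12.28: taxable services → 0% → $0.00
Sparkling wine $38.46: alcoholic beverages → 8.5% → $3.27
Pet grooming $52.38: taxable services → 0% → $0.00
Canvas tote bag $14.78: general merchandise → 8.25% → $1.22
Key duplication $4.16: taxable services → 0% → $0.00
Shoe repair $35.53: taxable services → 0% → $0.00
Laptop $944.63: electronics → 7.75% + 2% surcharge = 9.75% → $92.10
Total tax = $1.86 + $2.68 + $3.99 + $2.32 + $3.27 + $1.22 + $92.10 = $107.44

$107.44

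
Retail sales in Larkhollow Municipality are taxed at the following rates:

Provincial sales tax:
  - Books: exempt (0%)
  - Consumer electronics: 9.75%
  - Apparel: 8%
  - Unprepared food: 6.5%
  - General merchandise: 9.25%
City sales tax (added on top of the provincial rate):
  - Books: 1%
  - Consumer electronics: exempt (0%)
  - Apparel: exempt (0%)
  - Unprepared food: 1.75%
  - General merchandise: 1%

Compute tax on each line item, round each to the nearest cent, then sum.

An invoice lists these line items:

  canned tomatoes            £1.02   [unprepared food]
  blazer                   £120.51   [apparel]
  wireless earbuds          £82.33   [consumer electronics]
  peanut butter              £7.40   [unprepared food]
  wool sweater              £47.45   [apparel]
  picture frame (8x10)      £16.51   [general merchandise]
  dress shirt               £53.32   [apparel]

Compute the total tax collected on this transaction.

£28.12

Canned tomatoes £1.02: unprepared food → 6.5% + 1.75% city = 8.25% → £0.08
Blazer £120.51: apparel → 8% + 0% city = 8% → £9.64
Wireless earbuds £82.33: consumer electronics → 9.75% + 0% city = 9.75% → £8.03
Peanut butter £7.40: unprepared food → 6.5% + 1.75% city = 8.25% → £0.61
Wool sweater £47.45: apparel → 8% + 0% city = 8% → £3.80
Picture frame (8x10) £16.51: general merchandise → 9.25% + 1% city = 10.25% → £1.69
Dress shirt £53.32: apparel → 8% + 0% city = 8% → £4.27
Total tax = £0.08 + £9.64 + £8.03 + £0.61 + £3.80 + £1.69 + £4.27 = £28.12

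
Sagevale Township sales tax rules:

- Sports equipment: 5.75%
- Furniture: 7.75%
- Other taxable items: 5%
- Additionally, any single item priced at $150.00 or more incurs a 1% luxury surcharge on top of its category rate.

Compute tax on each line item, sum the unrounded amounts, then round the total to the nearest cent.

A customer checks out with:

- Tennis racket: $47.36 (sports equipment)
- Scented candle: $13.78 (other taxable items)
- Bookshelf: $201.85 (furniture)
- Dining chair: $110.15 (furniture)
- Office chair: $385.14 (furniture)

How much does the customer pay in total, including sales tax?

$821.59

Tennis racket $47.36: sports equipment → 5.75% → $2.7232
Scented candle $13.78: other taxable items → 5% → $0.689
Bookshelf $201.85: furniture → 7.75% + 1% surcharge = 8.75% → $17.661875
Dining chair $110.15: furniture → 7.75% → $8.536625
Office chair $385.14: furniture → 7.75% + 1% surcharge = 8.75% → $33.69975
Subtotal = $758.28; unrounded tax = $63.31045 → $63.31; total due = $821.59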